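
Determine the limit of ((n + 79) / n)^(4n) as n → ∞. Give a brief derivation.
lim = e^316

Rewrite as (1 + 79/n)^(4n). By the standard limit (1 + x/n)^n → e^x, we have (1 + 79/n)^n → e^79, and raising to the 4th power gives e^316.
More precisely, ln[(1 + 79/n)^(4n)] = 4n · ln(1 + 79/n) = 4n · (79/n + O(1/n^2)) = 316 + O(1/n) → 316.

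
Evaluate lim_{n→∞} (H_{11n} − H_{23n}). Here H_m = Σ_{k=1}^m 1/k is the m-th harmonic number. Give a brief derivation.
lim = ln(11/23)

Euler-Maclaurin gives H_m = ln m + γ + 1/(2m) + O(1/m^2). The γ and O(1/m) terms cancel in the difference:
  H_{11n} − H_{23n} = ln(11n) − ln(23n) + O(1/n) = ln(11/23) + O(1/n).
Hence the limit is ln(11/23).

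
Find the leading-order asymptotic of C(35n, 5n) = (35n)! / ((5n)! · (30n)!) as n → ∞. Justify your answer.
C(35n, 5n) ~ (823543/46656)^(5n) · sqrt(7/(12π·5n))

Write N = 5n. Apply Stirling to each factorial:
  (7N)! ~ sqrt(2π·7N) · (7N/e)^(7N),
  N! ~ sqrt(2π N) · (N/e)^N,
  (6N)! ~ sqrt(2π·6N) · (6N/e)^(6N).
The exponential factors combine to (7N)^(7N) / (N^N · (6N)^(6N)) = 7^(7N)/6^(6N) = (7^7/6^6)^N = (823543/46656)^N.
The square-root prefactors combine to sqrt(2π·7N) / (sqrt(2π N)·sqrt(2π·6N)) = sqrt(7 / (2π·6·N)) = sqrt(7/(12π·5n)).
Substituting N = 5n: C(35n, 5n) ~ (823543/46656)^(5n) · sqrt(7/(12π·5n)).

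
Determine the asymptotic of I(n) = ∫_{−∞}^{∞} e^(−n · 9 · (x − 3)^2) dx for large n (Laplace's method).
I(n) = sqrt(π/(9n))

Here φ(x) = 9 · (x − 3)^2 has its unique minimum at x* = 3 with φ(x*) = 0 and φ''(x*) = 18. Laplace's method gives
  I(n) ~ e^(−n φ(x*)) · sqrt(2π / (n · φ''(x*))) = sqrt(2π / (18n)) = sqrt(π/(9n)).
This is exact: substituting u = (x − 3)·sqrt(9n) gives I(n) = (1/sqrt(9n)) ∫_{−∞}^{∞} e^(−u^2) du = sqrt(π/(9n)).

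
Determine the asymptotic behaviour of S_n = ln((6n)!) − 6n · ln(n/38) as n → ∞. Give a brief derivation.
S_n ~ 6n · (ln 228 − 1) + O(ln n)

Stirling: ln((6n)!) = 6n ln(6n) − 6n + O(ln n).
  S_n = 6n ln(6n) − 6n − 6n ln(n/38) + O(ln n)
      = 6n ln(6n) − 6n ln n + 6n ln 38 − 6n + O(ln n)
      = 6n ln 6 + 6n ln 38 − 6n + O(ln n)
      = 6n (ln 228 − 1) + O(ln n).
Numerically ln(228) − 1 ≈ 4.4293.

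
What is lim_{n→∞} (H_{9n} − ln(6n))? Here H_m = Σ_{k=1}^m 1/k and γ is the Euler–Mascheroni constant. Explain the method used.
lim = ln(3/2) + γ

By Euler-Maclaurin, H_m = ln m + γ + O(1/m). So
  H_{9n} − ln(6n) = ln(9n) + γ − ln(6n) + O(1/n)
                       = ln(9/6) + γ + O(1/n).
Hence the limit is ln(9/6) + γ (= ln(3/2)).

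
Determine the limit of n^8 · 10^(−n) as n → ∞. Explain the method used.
lim = 0

Exponentials with base > 1 dominate every fixed polynomial: for any fixed c, n^c / 10^n → 0 as n → ∞ (e.g. by the ratio test, or by writing 10^n = e^(n ln 10) and noting e^(n ln 10) / n^c → ∞). Hence n^8 · 10^(−n) = n^8 / 10^n → 0.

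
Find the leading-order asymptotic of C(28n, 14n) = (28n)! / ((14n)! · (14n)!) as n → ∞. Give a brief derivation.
C(28n, 14n) ~ (4)^(14n) · sqrt(1/(π·14n))

Write N = 14n. Apply Stirling to each factorial:
  (2N)! ~ sqrt(2π·2N) · (2N/e)^(2N),
  N! ~ sqrt(2π N) · (N/e)^N,
  (1N)! ~ sqrt(2π·1N) · (1N/e)^(1N).
The exponential factors combine to (2N)^(2N) / (N^N · (1N)^(1N)) = 2^(2N)/1^(1N) = (2^2/1^1)^N = (4)^N.
The square-root prefactors combine to sqrt(2π·2N) / (sqrt(2π N)·sqrt(2π·1N)) = sqrt(2 / (2π·1·N)) = sqrt(1/(π·14n)).
Substituting N = 14n: C(28n, 14n) ~ (4)^(14n) · sqrt(1/(π·14n)).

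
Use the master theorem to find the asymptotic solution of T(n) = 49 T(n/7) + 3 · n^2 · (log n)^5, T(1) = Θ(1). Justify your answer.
T(n) = Θ(n^2 · (log n)^6)

Here log_7 49 = 2 and f(n) = 3 · n^2 · (log n)^5 = Θ(n^(log_7 49) · (log n)^5). This is the extended Case 2 of the master theorem (f matches the critical exponent up to log factors), giving T(n) = Θ(n^(log_7 49) · (log n)^(5+1)) = Θ(n^2 · (log n)^6).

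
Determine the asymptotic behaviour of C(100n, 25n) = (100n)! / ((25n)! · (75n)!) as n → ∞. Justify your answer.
C(100n, 25n) ~ (256/27)^(25n) · sqrt(2/(3π·25n))

Write N = 25n. Apply Stirling to each factorial:
  (4N)! ~ sqrt(2π·4N) · (4N/e)^(4N),
  N! ~ sqrt(2π N) · (N/e)^N,
  (3N)! ~ sqrt(2π·3N) · (3N/e)^(3N).
The exponential factors combine to (4N)^(4N) / (N^N · (3N)^(3N)) = 4^(4N)/3^(3N) = (4^4/3^3)^N = (256/27)^N.
The square-root prefactors combine to sqrt(2π·4N) / (sqrt(2π N)·sqrt(2π·3N)) = sqrt(4 / (2π·3·N)) = sqrt(2/(3π·25n)).
Substituting N = 25n: C(100n, 25n) ~ (256/27)^(25n) · sqrt(2/(3π·25n)).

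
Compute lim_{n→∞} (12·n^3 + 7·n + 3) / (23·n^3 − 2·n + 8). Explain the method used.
lim = 12/23

For large n the leading n^3 terms dominate both numerator and denominator. Dividing top and bottom by n^3, every other term tends to 0, leaving 12/23.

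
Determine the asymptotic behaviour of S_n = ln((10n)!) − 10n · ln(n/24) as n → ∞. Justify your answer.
S_n ~ 10n · (ln 240 − 1) + O(ln n)

Stirling: ln((10n)!) = 10n ln(10n) − 10n + O(ln n).
  S_n = 10n ln(10n) − 10n − 10n ln(n/24) + O(ln n)
      = 10n ln(10n) − 10n ln n + 10n ln 24 − 10n + O(ln n)
      = 10n ln 10 + 10n ln 24 − 10n + O(ln n)
      = 10n (ln 240 − 1) + O(ln n).
Numerically ln(240) − 1 ≈ 4.4806.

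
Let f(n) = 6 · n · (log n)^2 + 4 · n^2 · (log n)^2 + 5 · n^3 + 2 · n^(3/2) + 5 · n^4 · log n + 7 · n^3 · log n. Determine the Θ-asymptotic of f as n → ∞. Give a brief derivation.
f(n) ∈ Θ(n^4 · log n)

Compare the terms by growth order. For large n, n^a · (log n)^b dominates n^a' · (log n)^b' iff a > a', or (a = a' and b > b'). Ranking the 6 terms shows the dominant one is 5 · n^4 · log n. Hence f(n) ∈ Θ(n^4 · log n).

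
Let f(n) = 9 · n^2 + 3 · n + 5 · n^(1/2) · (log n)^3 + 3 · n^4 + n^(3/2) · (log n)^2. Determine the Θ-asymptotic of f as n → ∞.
f(n) ∈ Θ(n^4)

Compare the terms by growth order. For large n, n^a · (log n)^b dominates n^a' · (log n)^b' iff a > a', or (a = a' and b > b'). Ranking the 5 terms shows the dominant one is 3 · n^4. Hence f(n) ∈ Θ(n^4).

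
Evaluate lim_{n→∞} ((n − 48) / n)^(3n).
lim = e^(−144)

Rewrite as (1 − 48/n)^(3n). By the standard limit (1 + x/n)^n → e^x, we have (1 − 48/n)^n → e^(−48), and raising to the 3rd power gives e^(−144).
More precisely, ln[(1 − 48/n)^(3n)] = 3n · ln(1 − 48/n) = 3n · (-48/n + O(1/n^2)) = -144 + O(1/n) → -144.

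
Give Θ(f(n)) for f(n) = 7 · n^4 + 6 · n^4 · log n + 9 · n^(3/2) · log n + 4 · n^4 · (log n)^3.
f(n) ∈ Θ(n^4 · (log n)^3)

Compare the terms by growth order. For large n, n^a · (log n)^b dominates n^a' · (log n)^b' iff a > a', or (a = a' and b > b'). Ranking the 4 terms shows the dominant one is 4 · n^4 · (log n)^3. Hence f(n) ∈ Θ(n^4 · (log n)^3).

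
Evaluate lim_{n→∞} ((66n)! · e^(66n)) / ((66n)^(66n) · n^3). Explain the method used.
lim = 0

Stirling: (66n)! ~ sqrt(2π·66n) · (66n/e)^(66n). Hence
  (66n)! · e^(66n) / (66n)^(66n) ~ sqrt(2π·66n).
Dividing by n^3: sqrt(2π·66n) / n^3 = sqrt(2π·66) · n^((1−6)/2), so the expression behaves like sqrt(2π·66) · n^((1−6)/2) → 0.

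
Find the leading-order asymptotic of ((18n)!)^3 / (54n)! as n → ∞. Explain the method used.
((18n)!)^3/(54n)! ~ ((2π·18n)^(2/2) / sqrt(3)) · 3^(−3·18n)  →  0

Write N = 18n. Stirling: N! ~ sqrt(2π N)(N/e)^N and (3N)! ~ sqrt(2π·3N)·(3N/e)^(3N).
  (N!)^3/(3N)! ~ (2π N)^(3/2) (N/e)^(3N) / [sqrt(2π·3N) (3N/e)^(3N)]
     = (2π N)^(3/2) / sqrt(2π·3N) · (N/(3N))^(3N)
     = (2π N)^((3−1)/2) / sqrt(3) · 3^(−3N).
Since 3^3 > 1, the factor 3^(−3N) decays exponentially, so the ratio → 0. Substituting N = 18n gives the stated form.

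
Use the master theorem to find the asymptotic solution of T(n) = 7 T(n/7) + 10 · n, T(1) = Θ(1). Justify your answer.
T(n) = Θ(n log n)

log_7 7 = 1, and f(n) = 10 · n = Θ(n^(log_7 7)). This is Case 2 of the master theorem: T(n) = Θ(f(n) · log n) = Θ(n log n).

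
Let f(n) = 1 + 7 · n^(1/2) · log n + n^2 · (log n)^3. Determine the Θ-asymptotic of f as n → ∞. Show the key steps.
f(n) ∈ Θ(n^2 · (log n)^3)

Compare the terms by growth order. For large n, n^a · (log n)^b dominates n^a' · (log n)^b' iff a > a', or (a = a' and b > b'). Ranking the 3 terms shows the dominant one is n^2 · (log n)^3. Hence f(n) ∈ Θ(n^2 · (log n)^3).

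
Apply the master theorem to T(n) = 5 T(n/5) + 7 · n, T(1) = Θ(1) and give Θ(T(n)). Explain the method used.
T(n) = Θ(n log n)

log_5 5 = 1, and f(n) = 7 · n = Θ(n^(log_5 5)). This is Case 2 of the master theorem: T(n) = Θ(f(n) · log n) = Θ(n log n).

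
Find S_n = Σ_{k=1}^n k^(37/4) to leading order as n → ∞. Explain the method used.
S_n ~ (4/41) · n^(41/4)

Integral comparison: Σ_{k=1}^n k^(37/4) = ∫_0^n x^(37/4) dx + O(n^(37/4)). The integral is n^(1 + 37/4) / (1 + 37/4) = n^((37+4)/4) / ((37+4)/4) = (4/41) · n^(41/4).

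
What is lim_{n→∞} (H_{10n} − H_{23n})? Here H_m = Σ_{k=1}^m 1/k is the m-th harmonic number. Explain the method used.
lim = ln(10/23)

Euler-Maclaurin gives H_m = ln m + γ + 1/(2m) + O(1/m^2). The γ and O(1/m) terms cancel in the difference:
  H_{10n} − H_{23n} = ln(10n) − ln(23n) + O(1/n) = ln(10/23) + O(1/n).
Hence the limit is ln(10/23).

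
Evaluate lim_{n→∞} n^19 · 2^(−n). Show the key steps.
lim = 0

Exponentials with base > 1 dominate every fixed polynomial: for any fixed c, n^c / 2^n → 0 as n → ∞ (e.g. by the ratio test, or by writing 2^n = e^(n ln 2) and noting e^(n ln 2) / n^c → ∞). Hence n^19 · 2^(−n) = n^19 / 2^n → 0.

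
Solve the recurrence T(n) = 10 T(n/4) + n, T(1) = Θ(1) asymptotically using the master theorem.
T(n) = Θ(n^(log_4 10))

Master theorem: compare f(n) = n to n^(log_4 10) where log_4 10 ≈ 1.661. Since 1 < log_4 10, we have f(n) = O(n^(log_4 10 − ε)) for some ε > 0 — Case 1. Hence T(n) = Θ(n^(log_4 10)).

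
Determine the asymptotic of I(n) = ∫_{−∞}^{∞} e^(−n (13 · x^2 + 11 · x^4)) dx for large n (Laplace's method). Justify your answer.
I(n) ~ sqrt(π/(13n))

φ(x) = 13 · x^2 + 11 · x^4 has its unique global minimum at x* = 0 (since φ'(x) = 26x + 44x^3 = 0 only at x = 0 for real x with both coefficients positive, and φ → ∞ as |x| → ∞). At x* = 0, φ(0) = 0 and φ''(0) = 26. Laplace's method then gives
  I(n) ~ sqrt(2π / (n · φ''(0))) · e^(−n φ(0)) = sqrt(2π / (26n)) = sqrt(π/(13n)).
The 11 · x^4 term contributes only at subleading order (an O(1/n) relative correction).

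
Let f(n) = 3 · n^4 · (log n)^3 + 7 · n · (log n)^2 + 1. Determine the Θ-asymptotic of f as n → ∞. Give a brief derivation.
f(n) ∈ Θ(n^4 · (log n)^3)

Compare the terms by growth order. For large n, n^a · (log n)^b dominates n^a' · (log n)^b' iff a > a', or (a = a' and b > b'). Ranking the 3 terms shows the dominant one is 3 · n^4 · (log n)^3. Hence f(n) ∈ Θ(n^4 · (log n)^3).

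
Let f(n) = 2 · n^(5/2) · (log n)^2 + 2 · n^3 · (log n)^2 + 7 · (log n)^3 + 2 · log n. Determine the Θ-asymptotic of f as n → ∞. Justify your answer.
f(n) ∈ Θ(n^3 · (log n)^2)

Compare the terms by growth order. For large n, n^a · (log n)^b dominates n^a' · (log n)^b' iff a > a', or (a = a' and b > b'). Ranking the 4 terms shows the dominant one is 2 · n^3 · (log n)^2. Hence f(n) ∈ Θ(n^3 · (log n)^2).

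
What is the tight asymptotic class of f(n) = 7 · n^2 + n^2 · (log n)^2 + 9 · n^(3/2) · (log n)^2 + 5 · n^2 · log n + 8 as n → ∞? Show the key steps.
f(n) ∈ Θ(n^2 · (log n)^2)

Compare the terms by growth order. For large n, n^a · (log n)^b dominates n^a' · (log n)^b' iff a > a', or (a = a' and b > b'). Ranking the 5 terms shows the dominant one is n^2 · (log n)^2. Hence f(n) ∈ Θ(n^2 · (log n)^2).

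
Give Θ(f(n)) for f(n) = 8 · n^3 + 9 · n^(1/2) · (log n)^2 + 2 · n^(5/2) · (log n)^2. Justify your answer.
f(n) ∈ Θ(n^3)

Compare the terms by growth order. For large n, n^a · (log n)^b dominates n^a' · (log n)^b' iff a > a', or (a = a' and b > b'). Ranking the 3 terms shows the dominant one is 8 · n^3. Hence f(n) ∈ Θ(n^3).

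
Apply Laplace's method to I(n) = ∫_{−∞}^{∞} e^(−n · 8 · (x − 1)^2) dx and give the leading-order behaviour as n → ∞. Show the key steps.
I(n) = sqrt(π/(8n))

Here φ(x) = 8 · (x − 1)^2 has its unique minimum at x* = 1 with φ(x*) = 0 and φ''(x*) = 16. Laplace's method gives
  I(n) ~ e^(−n φ(x*)) · sqrt(2π / (n · φ''(x*))) = sqrt(2π / (16n)) = sqrt(π/(8n)).
This is exact: substituting u = (x − 1)·sqrt(8n) gives I(n) = (1/sqrt(8n)) ∫_{−∞}^{∞} e^(−u^2) du = sqrt(π/(8n)).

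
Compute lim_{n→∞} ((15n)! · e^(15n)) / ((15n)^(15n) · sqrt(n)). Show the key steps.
lim = sqrt(2π·15)

Stirling: (15n)! ~ sqrt(2π·15n) · (15n/e)^(15n). Hence
  (15n)! · e^(15n) / (15n)^(15n) ~ sqrt(2π·15n).
Dividing by sqrt(n): sqrt(2π·15n) / sqrt(n) = sqrt(2π·15) · n^((1−1)/2), so the limit is sqrt(2π·15).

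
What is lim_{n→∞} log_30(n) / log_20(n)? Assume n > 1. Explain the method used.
lim = ln(20) / ln(30) = log_30(20)

Change of base: log_30(n) = ln n / ln 30 and log_20(n) = ln n / ln 20. The ratio is (ln n / ln 30) · (ln 20 / ln n) = ln 20 / ln 30, a constant independent of n. So the limit is ln 20 / ln 30 = log_30(20).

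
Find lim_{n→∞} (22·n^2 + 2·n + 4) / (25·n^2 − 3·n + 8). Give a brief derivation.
lim = 22/25

For large n the leading n^2 terms dominate both numerator and denominator. Dividing top and bottom by n^2, every other term tends to 0, leaving 22/25.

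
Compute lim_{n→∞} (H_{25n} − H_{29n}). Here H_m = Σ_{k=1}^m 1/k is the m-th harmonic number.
lim = ln(25/29)

Euler-Maclaurin gives H_m = ln m + γ + 1/(2m) + O(1/m^2). The γ and O(1/m) terms cancel in the difference:
  H_{25n} − H_{29n} = ln(25n) − ln(29n) + O(1/n) = ln(25/29) + O(1/n).
Hence the limit is ln(25/29).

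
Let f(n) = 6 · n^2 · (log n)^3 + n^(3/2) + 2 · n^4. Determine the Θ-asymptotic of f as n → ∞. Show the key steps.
f(n) ∈ Θ(n^4)

Compare the terms by growth order. For large n, n^a · (log n)^b dominates n^a' · (log n)^b' iff a > a', or (a = a' and b > b'). Ranking the 3 terms shows the dominant one is 2 · n^4. Hence f(n) ∈ Θ(n^4).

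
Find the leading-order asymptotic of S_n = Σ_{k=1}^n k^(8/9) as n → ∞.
S_n ~ (9/17) · n^(17/9)

Integral comparison: Σ_{k=1}^n k^(8/9) = ∫_0^n x^(8/9) dx + O(n^(8/9)). The integral is n^(1 + 8/9) / (1 + 8/9) = n^((8+9)/9) / ((8+9)/9) = (9/17) · n^(17/9).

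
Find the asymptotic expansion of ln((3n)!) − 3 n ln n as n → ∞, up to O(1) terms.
ln((3n)!) − 3 n ln n = 3(ln 3 − 1) n + (1/2) ln(2π·3n) + O(1/n)

Stirling: ln((3n)!) = 3n ln(3n) − 3n + (1/2) ln(2π·3n) + O(1/n).
Since 3n ln(3n) = 3n ln n + 3n ln 3, subtracting 3n ln n cancels the n ln n term exactly. What remains is 3(ln 3 − 1) n + (1/2) ln(2π·3n) + O(1/n).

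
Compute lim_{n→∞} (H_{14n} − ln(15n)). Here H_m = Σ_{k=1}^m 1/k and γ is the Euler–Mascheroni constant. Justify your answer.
lim = ln(14/15) + γ

By Euler-Maclaurin, H_m = ln m + γ + O(1/m). So
  H_{14n} − ln(15n) = ln(14n) + γ − ln(15n) + O(1/n)
                       = ln(14/15) + γ + O(1/n).
Hence the limit is ln(14/15) + γ.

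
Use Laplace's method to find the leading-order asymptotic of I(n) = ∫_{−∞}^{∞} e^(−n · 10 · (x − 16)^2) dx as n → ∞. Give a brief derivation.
I(n) = sqrt(π/(10n))

Here φ(x) = 10 · (x − 16)^2 has its unique minimum at x* = 16 with φ(x*) = 0 and φ''(x*) = 20. Laplace's method gives
  I(n) ~ e^(−n φ(x*)) · sqrt(2π / (n · φ''(x*))) = sqrt(2π / (20n)) = sqrt(π/(10n)).
This is exact: substituting u = (x − 16)·sqrt(10n) gives I(n) = (1/sqrt(10n)) ∫_{−∞}^{∞} e^(−u^2) du = sqrt(π/(10n)).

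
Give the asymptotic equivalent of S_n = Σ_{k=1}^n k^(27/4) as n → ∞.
S_n ~ (4/31) · n^(31/4)

Integral comparison: Σ_{k=1}^n k^(27/4) = ∫_0^n x^(27/4) dx + O(n^(27/4)). The integral is n^(1 + 27/4) / (1 + 27/4) = n^((27+4)/4) / ((27+4)/4) = (4/31) · n^(31/4).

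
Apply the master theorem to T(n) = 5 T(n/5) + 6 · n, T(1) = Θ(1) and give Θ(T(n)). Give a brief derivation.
T(n) = Θ(n log n)

log_5 5 = 1, and f(n) = 6 · n = Θ(n^(log_5 5)). This is Case 2 of the master theorem: T(n) = Θ(f(n) · log n) = Θ(n log n).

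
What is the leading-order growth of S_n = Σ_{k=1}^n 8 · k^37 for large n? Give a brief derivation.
S_n ~ 4 · n^38 / 19

By integral comparison (Euler-Maclaurin), Σ_{k=1}^n 8 · k^37 = 8 · ∫_0^n x^37 dx + O(n^37) = 8 · n^38/38 = 4 · n^38 / 19 + O(n^37). (Equivalently, Faulhaber's formula gives the same leading term.)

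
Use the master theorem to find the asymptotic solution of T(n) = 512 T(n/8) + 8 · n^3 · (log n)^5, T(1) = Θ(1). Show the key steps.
T(n) = Θ(n^3 · (log n)^6)

Here log_8 512 = 3 and f(n) = 8 · n^3 · (log n)^5 = Θ(n^(log_8 512) · (log n)^5). This is the extended Case 2 of the master theorem (f matches the critical exponent up to log factors), giving T(n) = Θ(n^(log_8 512) · (log n)^(5+1)) = Θ(n^3 · (log n)^6).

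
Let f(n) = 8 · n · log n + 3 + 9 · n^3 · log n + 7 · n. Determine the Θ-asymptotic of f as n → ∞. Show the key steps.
f(n) ∈ Θ(n^3 · log n)

Compare the terms by growth order. For large n, n^a · (log n)^b dominates n^a' · (log n)^b' iff a > a', or (a = a' and b > b'). Ranking the 4 terms shows the dominant one is 9 · n^3 · log n. Hence f(n) ∈ Θ(n^3 · log n).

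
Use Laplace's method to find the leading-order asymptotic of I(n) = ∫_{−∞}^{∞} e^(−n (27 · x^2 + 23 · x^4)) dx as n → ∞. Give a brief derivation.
I(n) ~ sqrt(π/(27n))

φ(x) = 27 · x^2 + 23 · x^4 has its unique global minimum at x* = 0 (since φ'(x) = 54x + 92x^3 = 0 only at x = 0 for real x with both coefficients positive, and φ → ∞ as |x| → ∞). At x* = 0, φ(0) = 0 and φ''(0) = 54. Laplace's method then gives
  I(n) ~ sqrt(2π / (n · φ''(0))) · e^(−n φ(0)) = sqrt(2π / (54n)) = sqrt(π/(27n)).
The 23 · x^4 term contributes only at subleading order (an O(1/n) relative correction).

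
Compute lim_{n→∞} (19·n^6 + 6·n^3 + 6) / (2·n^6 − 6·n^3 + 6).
lim = 19/2

For large n the leading n^6 terms dominate both numerator and denominator. Dividing top and bottom by n^6, every other term tends to 0, leaving 19/2.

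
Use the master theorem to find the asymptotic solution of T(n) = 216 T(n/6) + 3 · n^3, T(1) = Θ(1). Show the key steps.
T(n) = Θ(n^3 log n)

log_6 216 = 3, and f(n) = 3 · n^3 = Θ(n^(log_6 216)). This is Case 2 of the master theorem: T(n) = Θ(f(n) · log n) = Θ(n^3 log n).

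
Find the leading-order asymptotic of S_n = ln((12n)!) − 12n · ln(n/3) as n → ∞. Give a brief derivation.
S_n ~ 12n · (ln 36 − 1) + O(ln n)

Stirling: ln((12n)!) = 12n ln(12n) − 12n + O(ln n).
  S_n = 12n ln(12n) − 12n − 12n ln(n/3) + O(ln n)
      = 12n ln(12n) − 12n ln n + 12n ln 3 − 12n + O(ln n)
      = 12n ln 12 + 12n ln 3 − 12n + O(ln n)
      = 12n (ln 36 − 1) + O(ln n).
Numerically ln(36) − 1 ≈ 2.5835.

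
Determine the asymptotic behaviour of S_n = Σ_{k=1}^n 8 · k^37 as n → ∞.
S_n ~ 4 · n^38 / 19

By integral comparison (Euler-Maclaurin), Σ_{k=1}^n 8 · k^37 = 8 · ∫_0^n x^37 dx + O(n^37) = 8 · n^38/38 = 4 · n^38 / 19 + O(n^37). (Equivalently, Faulhaber's formula gives the same leading term.)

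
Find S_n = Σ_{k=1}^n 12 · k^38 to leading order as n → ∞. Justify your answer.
S_n ~ 4 · n^39 / 13

By integral comparison (Euler-Maclaurin), Σ_{k=1}^n 12 · k^38 = 12 · ∫_0^n x^38 dx + O(n^38) = 12 · n^39/39 = 4 · n^39 / 13 + O(n^38). (Equivalently, Faulhaber's formula gives the same leading term.)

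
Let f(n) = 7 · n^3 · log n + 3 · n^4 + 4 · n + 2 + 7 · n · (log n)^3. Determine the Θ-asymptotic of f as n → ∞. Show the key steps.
f(n) ∈ Θ(n^4)

Compare the terms by growth order. For large n, n^a · (log n)^b dominates n^a' · (log n)^b' iff a > a', or (a = a' and b > b'). Ranking the 5 terms shows the dominant one is 3 · n^4. Hence f(n) ∈ Θ(n^4).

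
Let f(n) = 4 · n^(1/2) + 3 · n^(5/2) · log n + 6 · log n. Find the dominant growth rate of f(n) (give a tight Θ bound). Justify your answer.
f(n) ∈ Θ(n^(5/2) · log n)

Compare the terms by growth order. For large n, n^a · (log n)^b dominates n^a' · (log n)^b' iff a > a', or (a = a' and b > b'). Ranking the 3 terms shows the dominant one is 3 · n^(5/2) · log n. Hence f(n) ∈ Θ(n^(5/2) · log n).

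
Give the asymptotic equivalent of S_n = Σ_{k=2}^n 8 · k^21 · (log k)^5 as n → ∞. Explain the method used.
S_n ~ 4 · n^22 · (log n)^5 / 11

By integral comparison, S_n = ∫_1^n 8 · x^21 · (log x)^5 dx + O(n^21 · (log n)^5). For the integral, the leading term of ∫_1^n x^21 (log x)^5 dx is n^22/22 · (log n)^5 (by repeated integration by parts; each step lowers the log-exponent and produces a relatively O(1/log n) correction). Hence S_n ~ 4 · n^22 · (log n)^5 / 11.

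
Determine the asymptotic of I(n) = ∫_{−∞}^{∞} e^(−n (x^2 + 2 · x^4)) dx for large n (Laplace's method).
I(n) ~ sqrt(π/n)

φ(x) = x^2 + 2 · x^4 has its unique global minimum at x* = 0 (since φ'(x) = 2x + 8x^3 = 0 only at x = 0 for real x with both coefficients positive, and φ → ∞ as |x| → ∞). At x* = 0, φ(0) = 0 and φ''(0) = 2. Laplace's method then gives
  I(n) ~ sqrt(2π / (n · φ''(0))) · e^(−n φ(0)) = sqrt(2π / (2n)) = sqrt(π/n).
The 2 · x^4 term contributes only at subleading order (an O(1/n) relative correction).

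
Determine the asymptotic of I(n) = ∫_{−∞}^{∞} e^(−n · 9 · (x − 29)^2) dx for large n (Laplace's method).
I(n) = sqrt(π/(9n))

Here φ(x) = 9 · (x − 29)^2 has its unique minimum at x* = 29 with φ(x*) = 0 and φ''(x*) = 18. Laplace's method gives
  I(n) ~ e^(−n φ(x*)) · sqrt(2π / (n · φ''(x*))) = sqrt(2π / (18n)) = sqrt(π/(9n)).
This is exact: substituting u = (x − 29)·sqrt(9n) gives I(n) = (1/sqrt(9n)) ∫_{−∞}^{∞} e^(−u^2) du = sqrt(π/(9n)).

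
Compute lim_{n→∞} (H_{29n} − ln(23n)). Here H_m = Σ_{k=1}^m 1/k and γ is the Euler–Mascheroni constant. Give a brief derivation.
lim = ln(29/23) + γ

By Euler-Maclaurin, H_m = ln m + γ + O(1/m). So
  H_{29n} − ln(23n) = ln(29n) + γ − ln(23n) + O(1/n)
                       = ln(29/23) + γ + O(1/n).
Hence the limit is ln(29/23) + γ.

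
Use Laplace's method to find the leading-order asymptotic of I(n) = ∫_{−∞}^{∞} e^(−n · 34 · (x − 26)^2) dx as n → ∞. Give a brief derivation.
I(n) = sqrt(π/(34n))

Here φ(x) = 34 · (x − 26)^2 has its unique minimum at x* = 26 with φ(x*) = 0 and φ''(x*) = 68. Laplace's method gives
  I(n) ~ e^(−n φ(x*)) · sqrt(2π / (n · φ''(x*))) = sqrt(2π / (68n)) = sqrt(π/(34n)).
This is exact: substituting u = (x − 26)·sqrt(34n) gives I(n) = (1/sqrt(34n)) ∫_{−∞}^{∞} e^(−u^2) du = sqrt(π/(34n)).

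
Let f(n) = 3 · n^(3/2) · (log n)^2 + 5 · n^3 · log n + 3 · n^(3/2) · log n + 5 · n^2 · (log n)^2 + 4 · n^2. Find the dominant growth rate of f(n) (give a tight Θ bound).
f(n) ∈ Θ(n^3 · log n)

Compare the terms by growth order. For large n, n^a · (log n)^b dominates n^a' · (log n)^b' iff a > a', or (a = a' and b > b'). Ranking the 5 terms shows the dominant one is 5 · n^3 · log n. Hence f(n) ∈ Θ(n^3 · log n).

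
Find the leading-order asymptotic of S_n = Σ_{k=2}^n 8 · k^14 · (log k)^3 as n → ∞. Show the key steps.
S_n ~ 8 · n^15 · (log n)^3 / 15

By integral comparison, S_n = ∫_1^n 8 · x^14 · (log x)^3 dx + O(n^14 · (log n)^3). For the integral, the leading term of ∫_1^n x^14 (log x)^3 dx is n^15/15 · (log n)^3 (by repeated integration by parts; each step lowers the log-exponent and produces a relatively O(1/log n) correction). Hence S_n ~ 8 · n^15 · (log n)^3 / 15.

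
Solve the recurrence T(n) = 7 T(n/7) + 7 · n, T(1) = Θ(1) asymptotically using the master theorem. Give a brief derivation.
T(n) = Θ(n log n)

log_7 7 = 1, and f(n) = 7 · n = Θ(n^(log_7 7)). This is Case 2 of the master theorem: T(n) = Θ(f(n) · log n) = Θ(n log n).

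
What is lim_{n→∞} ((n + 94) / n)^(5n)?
lim = e^470

Rewrite as (1 + 94/n)^(5n). By the standard limit (1 + x/n)^n → e^x, we have (1 + 94/n)^n → e^94, and raising to the 5th power gives e^470.
More precisely, ln[(1 + 94/n)^(5n)] = 5n · ln(1 + 94/n) = 5n · (94/n + O(1/n^2)) = 470 + O(1/n) → 470.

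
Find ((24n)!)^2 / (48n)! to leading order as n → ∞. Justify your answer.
((24n)!)^2/(48n)! ~ ((2π·24n)^(1/2) / sqrt(2)) · 2^(−2·24n)  →  0

Write N = 24n. Stirling: N! ~ sqrt(2π N)(N/e)^N and (2N)! ~ sqrt(2π·2N)·(2N/e)^(2N).
  (N!)^2/(2N)! ~ (2π N)^(2/2) (N/e)^(2N) / [sqrt(2π·2N) (2N/e)^(2N)]
     = (2π N)^(2/2) / sqrt(2π·2N) · (N/(2N))^(2N)
     = (2π N)^((2−1)/2) / sqrt(2) · 2^(−2N).
Since 2^2 > 1, the factor 2^(−2N) decays exponentially, so the ratio → 0. Substituting N = 24n gives the stated form.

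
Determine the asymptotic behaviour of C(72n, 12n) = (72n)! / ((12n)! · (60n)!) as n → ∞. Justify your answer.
C(72n, 12n) ~ (46656/3125)^(12n) · sqrt(3/(5π·12n))

Write N = 12n. Apply Stirling to each factorial:
  (6N)! ~ sqrt(2π·6N) · (6N/e)^(6N),
  N! ~ sqrt(2π N) · (N/e)^N,
  (5N)! ~ sqrt(2π·5N) · (5N/e)^(5N).
The exponential factors combine to (6N)^(6N) / (N^N · (5N)^(5N)) = 6^(6N)/5^(5N) = (6^6/5^5)^N = (46656/3125)^N.
The square-root prefactors combine to sqrt(2π·6N) / (sqrt(2π N)·sqrt(2π·5N)) = sqrt(6 / (2π·5·N)) = sqrt(3/(5π·12n)).
Substituting N = 12n: C(72n, 12n) ~ (46656/3125)^(12n) · sqrt(3/(5π·12n)).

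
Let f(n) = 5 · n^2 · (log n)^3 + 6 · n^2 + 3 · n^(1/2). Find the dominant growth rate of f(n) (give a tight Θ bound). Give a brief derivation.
f(n) ∈ Θ(n^2 · (log n)^3)

Compare the terms by growth order. For large n, n^a · (log n)^b dominates n^a' · (log n)^b' iff a > a', or (a = a' and b > b'). Ranking the 3 terms shows the dominant one is 5 · n^2 · (log n)^3. Hence f(n) ∈ Θ(n^2 · (log n)^3).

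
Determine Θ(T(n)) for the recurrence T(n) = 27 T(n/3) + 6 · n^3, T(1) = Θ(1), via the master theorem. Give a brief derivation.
T(n) = Θ(n^3 log n)

log_3 27 = 3, and f(n) = 6 · n^3 = Θ(n^(log_3 27)). This is Case 2 of the master theorem: T(n) = Θ(f(n) · log n) = Θ(n^3 log n).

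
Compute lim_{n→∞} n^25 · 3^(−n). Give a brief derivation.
lim = 0

Exponentials with base > 1 dominate every fixed polynomial: for any fixed c, n^c / 3^n → 0 as n → ∞ (e.g. by the ratio test, or by writing 3^n = e^(n ln 3) and noting e^(n ln 3) / n^c → ∞). Hence n^25 · 3^(−n) = n^25 / 3^n → 0.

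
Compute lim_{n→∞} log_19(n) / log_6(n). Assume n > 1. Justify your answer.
lim = ln(6) / ln(19) = log_19(6)

Change of base: log_19(n) = ln n / ln 19 and log_6(n) = ln n / ln 6. The ratio is (ln n / ln 19) · (ln 6 / ln n) = ln 6 / ln 19, a constant independent of n. So the limit is ln 6 / ln 19 = log_19(6).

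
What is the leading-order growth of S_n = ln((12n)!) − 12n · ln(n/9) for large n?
S_n ~ 12n · (ln 108 − 1) + O(ln n)

Stirling: ln((12n)!) = 12n ln(12n) − 12n + O(ln n).
  S_n = 12n ln(12n) − 12n − 12n ln(n/9) + O(ln n)
      = 12n ln(12n) − 12n ln n + 12n ln 9 − 12n + O(ln n)
      = 12n ln 12 + 12n ln 9 − 12n + O(ln n)
      = 12n (ln 108 − 1) + O(ln n).
Numerically ln(108) − 1 ≈ 3.6821.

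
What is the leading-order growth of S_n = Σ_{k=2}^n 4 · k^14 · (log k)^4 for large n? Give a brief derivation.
S_n ~ 4 · n^15 · (log n)^4 / 15

By integral comparison, S_n = ∫_1^n 4 · x^14 · (log x)^4 dx + O(n^14 · (log n)^4). For the integral, the leading term of ∫_1^n x^14 (log x)^4 dx is n^15/15 · (log n)^4 (by repeated integration by parts; each step lowers the log-exponent and produces a relatively O(1/log n) correction). Hence S_n ~ 4 · n^15 · (log n)^4 / 15.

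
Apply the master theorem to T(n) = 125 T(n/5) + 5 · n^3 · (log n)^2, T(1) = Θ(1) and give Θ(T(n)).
T(n) = Θ(n^3 · (log n)^3)

Here log_5 125 = 3 and f(n) = 5 · n^3 · (log n)^2 = Θ(n^(log_5 125) · (log n)^2). This is the extended Case 2 of the master theorem (f matches the critical exponent up to log factors), giving T(n) = Θ(n^(log_5 125) · (log n)^(2+1)) = Θ(n^3 · (log n)^3).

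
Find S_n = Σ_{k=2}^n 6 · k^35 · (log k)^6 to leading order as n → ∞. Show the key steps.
S_n ~ n^36 · (log n)^6 / 6

By integral comparison, S_n = ∫_1^n 6 · x^35 · (log x)^6 dx + O(n^35 · (log n)^6). For the integral, the leading term of ∫_1^n x^35 (log x)^6 dx is n^36/36 · (log n)^6 (by repeated integration by parts; each step lowers the log-exponent and produces a relatively O(1/log n) correction). Hence S_n ~ n^36 · (log n)^6 / 6.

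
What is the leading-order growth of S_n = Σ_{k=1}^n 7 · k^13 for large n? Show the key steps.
S_n ~ n^14 / 2

By integral comparison (Euler-Maclaurin), Σ_{k=1}^n 7 · k^13 = 7 · ∫_0^n x^13 dx + O(n^13) = 7 · n^14/14 = n^14 / 2 + O(n^13). (Equivalently, Faulhaber's formula gives the same leading term.)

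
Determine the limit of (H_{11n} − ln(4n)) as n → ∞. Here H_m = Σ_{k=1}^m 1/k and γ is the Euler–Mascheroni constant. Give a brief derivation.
lim = ln(11/4) + γ

By Euler-Maclaurin, H_m = ln m + γ + O(1/m). So
  H_{11n} − ln(4n) = ln(11n) + γ − ln(4n) + O(1/n)
                       = ln(11/4) + γ + O(1/n).
Hence the limit is ln(11/4) + γ.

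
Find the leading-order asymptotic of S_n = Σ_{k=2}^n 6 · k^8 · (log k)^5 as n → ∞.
S_n ~ 2 · n^9 · (log n)^5 / 3

By integral comparison, S_n = ∫_1^n 6 · x^8 · (log x)^5 dx + O(n^8 · (log n)^5). For the integral, the leading term of ∫_1^n x^8 (log x)^5 dx is n^9/9 · (log n)^5 (by repeated integration by parts; each step lowers the log-exponent and produces a relatively O(1/log n) correction). Hence S_n ~ 2 · n^9 · (log n)^5 / 3.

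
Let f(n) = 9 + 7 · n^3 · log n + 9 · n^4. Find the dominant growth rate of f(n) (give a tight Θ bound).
f(n) ∈ Θ(n^4)

Compare the terms by growth order. For large n, n^a · (log n)^b dominates n^a' · (log n)^b' iff a > a', or (a = a' and b > b'). Ranking the 3 terms shows the dominant one is 9 · n^4. Hence f(n) ∈ Θ(n^4).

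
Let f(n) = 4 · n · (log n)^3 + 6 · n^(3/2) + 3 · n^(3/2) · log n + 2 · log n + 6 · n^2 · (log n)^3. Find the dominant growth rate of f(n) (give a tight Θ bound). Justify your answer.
f(n) ∈ Θ(n^2 · (log n)^3)

Compare the terms by growth order. For large n, n^a · (log n)^b dominates n^a' · (log n)^b' iff a > a', or (a = a' and b > b'). Ranking the 5 terms shows the dominant one is 6 · n^2 · (log n)^3. Hence f(n) ∈ Θ(n^2 · (log n)^3).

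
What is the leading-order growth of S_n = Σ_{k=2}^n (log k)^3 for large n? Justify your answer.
S_n ~ n · (log n)^3

By integral comparison, S_n = ∫_1^n (log x)^3 dx + O((log n)^3). For the integral, the leading term of ∫_1^n (log x)^3 dx is n · (log n)^3 (by repeated integration by parts; each step lowers the log-exponent and produces a relatively O(1/log n) correction). Hence S_n ~ n · (log n)^3.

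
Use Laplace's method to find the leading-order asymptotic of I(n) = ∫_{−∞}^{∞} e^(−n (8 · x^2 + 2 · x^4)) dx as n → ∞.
I(n) ~ sqrt(π/(8n))

φ(x) = 8 · x^2 + 2 · x^4 has its unique global minimum at x* = 0 (since φ'(x) = 16x + 8x^3 = 0 only at x = 0 for real x with both coefficients positive, and φ → ∞ as |x| → ∞). At x* = 0, φ(0) = 0 and φ''(0) = 16. Laplace's method then gives
  I(n) ~ sqrt(2π / (n · φ''(0))) · e^(−n φ(0)) = sqrt(2π / (16n)) = sqrt(π/(8n)).
The 2 · x^4 term contributes only at subleading order (an O(1/n) relative correction).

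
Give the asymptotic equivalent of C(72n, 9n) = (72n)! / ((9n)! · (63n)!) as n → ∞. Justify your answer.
C(72n, 9n) ~ (16777216/823543)^(9n) · sqrt(4/(7π·9n))

Write N = 9n. Apply Stirling to each factorial:
  (8N)! ~ sqrt(2π·8N) · (8N/e)^(8N),
  N! ~ sqrt(2π N) · (N/e)^N,
  (7N)! ~ sqrt(2π·7N) · (7N/e)^(7N).
The exponential factors combine to (8N)^(8N) / (N^N · (7N)^(7N)) = 8^(8N)/7^(7N) = (8^8/7^7)^N = (16777216/823543)^N.
The square-root prefactors combine to sqrt(2π·8N) / (sqrt(2π N)·sqrt(2π·7N)) = sqrt(8 / (2π·7·N)) = sqrt(4/(7π·9n)).
Substituting N = 9n: C(72n, 9n) ~ (16777216/823543)^(9n) · sqrt(4/(7π·9n)).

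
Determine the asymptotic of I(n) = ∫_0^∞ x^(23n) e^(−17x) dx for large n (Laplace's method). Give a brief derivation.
I(n) ~ (sqrt(2π·23n) / 17) · (23n/(17e))^(23n)

Write the integrand as exp(23n ln x − 17x) and set f(x) = 23n ln x − 17x. Then f'(x) = 23n/x − 17 = 0 at x* = 23n/17, and f''(x*) = −23n/x*^2 = −17^2/(23n). Laplace's method (interior maximum) gives
  I(n) ~ e^(f(x*)) · sqrt(2π / |f''(x*)|)
        = exp(23n ln(23n/17) − 23n) · sqrt(2π · 23n / 17^2)
        = (23n/17)^(23n) e^(−23n) · sqrt(2π·23n) / 17
        = (sqrt(2π·23n) / 17) · (23n/(17e))^(23n).
This matches Γ(23n+1)/17^(23n+1) with Stirling applied to Γ.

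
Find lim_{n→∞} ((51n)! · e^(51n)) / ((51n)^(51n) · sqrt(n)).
lim = sqrt(2π·51)

Stirling: (51n)! ~ sqrt(2π·51n) · (51n/e)^(51n). Hence
  (51n)! · e^(51n) / (51n)^(51n) ~ sqrt(2π·51n).
Dividing by sqrt(n): sqrt(2π·51n) / sqrt(n) = sqrt(2π·51) · n^((1−1)/2), so the limit is sqrt(2π·51).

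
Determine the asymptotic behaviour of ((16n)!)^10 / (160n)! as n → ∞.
((16n)!)^10/(160n)! ~ ((2π·16n)^(9/2) / sqrt(10)) · 10^(−10·16n)  →  0

Write N = 16n. Stirling: N! ~ sqrt(2π N)(N/e)^N and (10N)! ~ sqrt(2π·10N)·(10N/e)^(10N).
  (N!)^10/(10N)! ~ (2π N)^(10/2) (N/e)^(10N) / [sqrt(2π·10N) (10N/e)^(10N)]
     = (2π N)^(10/2) / sqrt(2π·10N) · (N/(10N))^(10N)
     = (2π N)^((10−1)/2) / sqrt(10) · 10^(−10N).
Since 10^10 > 1, the factor 10^(−10N) decays exponentially, so the ratio → 0. Substituting N = 16n gives the stated form.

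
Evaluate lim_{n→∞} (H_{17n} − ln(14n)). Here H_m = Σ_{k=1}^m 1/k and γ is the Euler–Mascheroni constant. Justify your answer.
lim = ln(17/14) + γ

By Euler-Maclaurin, H_m = ln m + γ + O(1/m). So
  H_{17n} − ln(14n) = ln(17n) + γ − ln(14n) + O(1/n)
                       = ln(17/14) + γ + O(1/n).
Hence the limit is ln(17/14) + γ.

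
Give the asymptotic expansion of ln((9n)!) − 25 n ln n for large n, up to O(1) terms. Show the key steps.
ln((9n)!) − 25 n ln n = −16 n ln n + 9(ln 9 − 1) n + (1/2) ln(2π·9n) + O(1/n)

Stirling: ln((9n)!) = 9n ln(9n) − 9n + (1/2) ln(2π·9n) + O(1/n).
Expand 9n ln(9n) = 9n (ln n + ln 9) = 9n ln n + 9n ln 9.
Subtract 25n ln n: leading term is (9 − 25) n ln n = −16 n ln n. The next term is 9n ln 9 − 9n = 9(ln 9 − 1) n. Then the (1/2) ln(2π·9n) correction.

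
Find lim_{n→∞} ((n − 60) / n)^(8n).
lim = e^(−480)

Rewrite as (1 − 60/n)^(8n). By the standard limit (1 + x/n)^n → e^x, we have (1 − 60/n)^n → e^(−60), and raising to the 8th power gives e^(−480).
More precisely, ln[(1 − 60/n)^(8n)] = 8n · ln(1 − 60/n) = 8n · (-60/n + O(1/n^2)) = -480 + O(1/n) → -480.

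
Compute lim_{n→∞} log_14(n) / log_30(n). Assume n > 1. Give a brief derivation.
lim = ln(30) / ln(14) = log_14(30)

Change of base: log_14(n) = ln n / ln 14 and log_30(n) = ln n / ln 30. The ratio is (ln n / ln 14) · (ln 30 / ln n) = ln 30 / ln 14, a constant independent of n. So the limit is ln 30 / ln 14 = log_14(30).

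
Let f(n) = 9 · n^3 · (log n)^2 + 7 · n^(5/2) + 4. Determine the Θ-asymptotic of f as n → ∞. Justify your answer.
f(n) ∈ Θ(n^3 · (log n)^2)

Compare the terms by growth order. For large n, n^a · (log n)^b dominates n^a' · (log n)^b' iff a > a', or (a = a' and b > b'). Ranking the 3 terms shows the dominant one is 9 · n^3 · (log n)^2. Hence f(n) ∈ Θ(n^3 · (log n)^2).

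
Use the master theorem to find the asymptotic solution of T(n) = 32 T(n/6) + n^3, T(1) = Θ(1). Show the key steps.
T(n) = Θ(n^3)

log_6 32 ≈ 1.934. f(n) = n^3 dominates n^(log_6 32) since 3 > 1.934, and the regularity condition a·f(n/b) = 32·(n/6)^3 = (32/216)·n^3 ≤ c·f(n) holds with c = 32/216 ≈ 0.148 < 1. So this is Case 3: T(n) = Θ(f(n)) = Θ(n^3).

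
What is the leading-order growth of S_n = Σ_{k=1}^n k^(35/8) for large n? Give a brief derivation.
S_n ~ (8/43) · n^(43/8)

Integral comparison: Σ_{k=1}^n k^(35/8) = ∫_0^n x^(35/8) dx + O(n^(35/8)). The integral is n^(1 + 35/8) / (1 + 35/8) = n^((35+8)/8) / ((35+8)/8) = (8/43) · n^(43/8).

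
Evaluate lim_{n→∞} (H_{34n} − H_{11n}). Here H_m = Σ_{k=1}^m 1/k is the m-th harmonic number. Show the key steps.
lim = ln(34/11)

Euler-Maclaurin gives H_m = ln m + γ + 1/(2m) + O(1/m^2). The γ and O(1/m) terms cancel in the difference:
  H_{34n} − H_{11n} = ln(34n) − ln(11n) + O(1/n) = ln(34/11) + O(1/n).
Hence the limit is ln(34/11).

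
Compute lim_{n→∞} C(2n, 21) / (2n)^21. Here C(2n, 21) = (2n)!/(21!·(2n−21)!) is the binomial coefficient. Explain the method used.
lim = 1/21! = 1/51090942171709440000

With N = 2n → ∞: C(N, 21) / N^21 = [N(N−1)…(N−20)] / (21! · N^21) = (1/21!) · 1 · (1 − 1/(2n)) · … · (1 − 20/(2n)). Each factor → 1 as N → ∞, so the limit is 1/21! = 1/51090942171709440000.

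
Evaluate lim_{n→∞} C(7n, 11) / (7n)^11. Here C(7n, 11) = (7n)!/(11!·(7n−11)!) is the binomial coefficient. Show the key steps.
lim = 1/11! = 1/39916800

With N = 7n → ∞: C(N, 11) / N^11 = [N(N−1)…(N−10)] / (11! · N^11) = (1/11!) · 1 · (1 − 1/(7n)) · … · (1 − 10/(7n)). Each factor → 1 as N → ∞, so the limit is 1/11! = 1/39916800.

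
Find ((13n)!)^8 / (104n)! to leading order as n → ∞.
((13n)!)^8/(104n)! ~ ((2π·13n)^(7/2) / sqrt(8)) · 8^(−8·13n)  →  0

Write N = 13n. Stirling: N! ~ sqrt(2π N)(N/e)^N and (8N)! ~ sqrt(2π·8N)·(8N/e)^(8N).
  (N!)^8/(8N)! ~ (2π N)^(8/2) (N/e)^(8N) / [sqrt(2π·8N) (8N/e)^(8N)]
     = (2π N)^(8/2) / sqrt(2π·8N) · (N/(8N))^(8N)
     = (2π N)^((8−1)/2) / sqrt(8) · 8^(−8N).
Since 8^8 > 1, the factor 8^(−8N) decays exponentially, so the ratio → 0. Substituting N = 13n gives the stated form.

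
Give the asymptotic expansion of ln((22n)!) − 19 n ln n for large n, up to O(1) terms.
ln((22n)!) − 19 n ln n = 3 n ln n + 22(ln 22 − 1) n + (1/2) ln(2π·22n) + O(1/n)

Stirling: ln((22n)!) = 22n ln(22n) − 22n + (1/2) ln(2π·22n) + O(1/n).
Expand 22n ln(22n) = 22n (ln n + ln 22) = 22n ln n + 22n ln 22.
Subtract 19n ln n: leading term is (22 − 19) n ln n = 3 n ln n. The next term is 22n ln 22 − 22n = 22(ln 22 − 1) n. Then the (1/2) ln(2π·22n) correction.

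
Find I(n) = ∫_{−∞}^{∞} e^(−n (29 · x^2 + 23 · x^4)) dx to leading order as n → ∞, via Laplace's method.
I(n) ~ sqrt(π/(29n))

φ(x) = 29 · x^2 + 23 · x^4 has its unique global minimum at x* = 0 (since φ'(x) = 58x + 92x^3 = 0 only at x = 0 for real x with both coefficients positive, and φ → ∞ as |x| → ∞). At x* = 0, φ(0) = 0 and φ''(0) = 58. Laplace's method then gives
  I(n) ~ sqrt(2π / (n · φ''(0))) · e^(−n φ(0)) = sqrt(2π / (58n)) = sqrt(π/(29n)).
The 23 · x^4 term contributes only at subleading order (an O(1/n) relative correction).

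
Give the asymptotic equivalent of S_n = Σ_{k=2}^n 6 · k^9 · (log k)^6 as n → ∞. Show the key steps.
S_n ~ 3 · n^10 · (log n)^6 / 5

By integral comparison, S_n = ∫_1^n 6 · x^9 · (log x)^6 dx + O(n^9 · (log n)^6). For the integral, the leading term of ∫_1^n x^9 (log x)^6 dx is n^10/10 · (log n)^6 (by repeated integration by parts; each step lowers the log-exponent and produces a relatively O(1/log n) correction). Hence S_n ~ 3 · n^10 · (log n)^6 / 5.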